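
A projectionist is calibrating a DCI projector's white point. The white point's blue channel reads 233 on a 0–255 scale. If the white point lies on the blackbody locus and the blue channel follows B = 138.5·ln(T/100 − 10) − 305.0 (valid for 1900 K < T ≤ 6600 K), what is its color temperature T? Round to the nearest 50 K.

5850 K

ln(t − 10) = (233 + 305.0) / 138.5 = 3.8845.
t − 10 = e^3.8845 = 48.641, so t = 58.641.
T = 100·t = 5864 K → 5850 K to the nearest 50 K.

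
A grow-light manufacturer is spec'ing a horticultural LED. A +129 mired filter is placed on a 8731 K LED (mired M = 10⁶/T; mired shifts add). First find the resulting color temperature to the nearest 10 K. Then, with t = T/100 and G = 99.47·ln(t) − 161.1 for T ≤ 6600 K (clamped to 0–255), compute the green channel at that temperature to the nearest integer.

M_in = 10⁶/8731 = 114.53; M_out = 114.53 + (+129) = 243.53.
T_out = 10⁶/243.53 = 4106.2 K → 4110 K; t = 41.1.
G = 99.47·ln 41.1 − 161.1 = 99.47·3.7160 − 161.1 = 208.531.
Rounded: 209.

209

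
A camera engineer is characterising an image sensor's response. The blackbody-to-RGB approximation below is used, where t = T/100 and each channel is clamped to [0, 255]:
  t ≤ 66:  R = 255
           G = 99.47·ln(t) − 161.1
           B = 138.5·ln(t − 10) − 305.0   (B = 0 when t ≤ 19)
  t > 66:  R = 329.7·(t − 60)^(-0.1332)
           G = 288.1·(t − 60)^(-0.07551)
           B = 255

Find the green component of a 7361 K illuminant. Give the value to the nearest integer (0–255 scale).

t = 7361/100 = 73.61; the t > 66 branch applies.
G = 288.1·(73.61 − 60)^(-0.07551) = 288.1·13.61^(-0.07551) = 288.1·0.82107 = 236.551.
Rounded: 237.

237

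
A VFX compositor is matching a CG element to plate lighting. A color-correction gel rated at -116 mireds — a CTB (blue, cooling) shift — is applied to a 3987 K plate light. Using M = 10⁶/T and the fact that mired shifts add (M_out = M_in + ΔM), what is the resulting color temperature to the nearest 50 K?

M_in = 10⁶/3987 = 250.82 mireds.
M_out = 250.82 + (-116) = 134.82 mireds.
T_out = 10⁶/134.82 = 7417.6 K → 7400 K.

7400 K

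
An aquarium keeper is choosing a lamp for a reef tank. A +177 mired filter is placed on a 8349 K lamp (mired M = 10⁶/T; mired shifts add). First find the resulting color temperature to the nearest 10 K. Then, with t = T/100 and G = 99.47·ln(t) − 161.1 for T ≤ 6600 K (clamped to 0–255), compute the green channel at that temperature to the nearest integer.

189

M_in = 10⁶/8349 = 119.77; M_out = 119.77 + (+177) = 296.77.
T_out = 10⁶/296.77 = 3369.6 K → 3370 K; t = 33.7.
G = 99.47·ln 33.7 − 161.1 = 99.47·3.5175 − 161.1 = 188.786.
Rounded: 189.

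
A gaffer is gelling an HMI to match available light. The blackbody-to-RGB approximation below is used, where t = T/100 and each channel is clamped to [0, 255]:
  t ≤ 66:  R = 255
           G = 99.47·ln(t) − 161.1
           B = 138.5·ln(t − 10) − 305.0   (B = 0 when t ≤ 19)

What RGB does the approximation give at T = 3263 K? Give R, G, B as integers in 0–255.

t = 3263/100 = 32.63; the t ≤ 66 branch applies.
R = 255 by definition for t ≤ 66.
G = 99.47·ln 32.63 − 161.1 = 99.47·3.4852 − 161.1 = 185.576.
B = 138.5·ln(32.63 − 10) − 305.0 = 138.5·ln 22.63 − 305.0 = 138.5·3.1193 − 305.0 = 127.020.
Rounded: (255, 186, 127).

R=255, G=186, B=127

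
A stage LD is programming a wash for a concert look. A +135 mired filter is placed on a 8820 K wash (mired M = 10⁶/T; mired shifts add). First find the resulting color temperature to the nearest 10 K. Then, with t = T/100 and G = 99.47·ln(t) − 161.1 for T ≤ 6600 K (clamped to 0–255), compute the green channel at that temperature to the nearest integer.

M_in = 10⁶/8820 = 113.38; M_out = 113.38 + (+135) = 248.38.
T_out = 10⁶/248.38 = 4026.1 K → 4030 K; t = 40.3.
G = 99.47·ln 40.3 − 161.1 = 99.47·3.6964 − 161.1 = 206.576.
Rounded: 207.

207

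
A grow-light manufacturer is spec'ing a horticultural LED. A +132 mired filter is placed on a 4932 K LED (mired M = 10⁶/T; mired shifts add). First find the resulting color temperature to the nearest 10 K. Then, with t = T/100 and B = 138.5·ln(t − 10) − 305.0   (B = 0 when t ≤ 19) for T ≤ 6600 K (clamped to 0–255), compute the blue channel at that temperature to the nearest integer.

109

M_in = 10⁶/4932 = 202.76; M_out = 202.76 + (+132) = 334.76.
T_out = 10⁶/334.76 = 2987.2 K → 2990 K; t = 29.9.
B = 138.5·ln(29.9 − 10) − 305.0 = 138.5·ln 19.9 − 305.0 = 138.5·2.9907 − 305.0 = 109.215.
Rounded: 109.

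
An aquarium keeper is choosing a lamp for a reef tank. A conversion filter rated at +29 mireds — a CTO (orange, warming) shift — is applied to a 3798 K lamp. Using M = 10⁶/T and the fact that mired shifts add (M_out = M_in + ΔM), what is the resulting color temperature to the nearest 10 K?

M_in = 10⁶/3798 = 263.30 mireds.
M_out = 263.30 + (+29) = 292.30 mireds.
T_out = 10⁶/292.30 = 3421.2 K → 3420 K.

3420 K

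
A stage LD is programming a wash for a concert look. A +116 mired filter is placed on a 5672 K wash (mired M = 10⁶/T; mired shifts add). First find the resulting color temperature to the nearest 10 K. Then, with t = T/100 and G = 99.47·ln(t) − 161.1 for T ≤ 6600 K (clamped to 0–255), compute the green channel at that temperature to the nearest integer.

190

M_in = 10⁶/5672 = 176.30; M_out = 176.30 + (+116) = 292.30.
T_out = 10⁶/292.30 = 3421.1 K → 3420 K; t = 34.2.
G = 99.47·ln 34.2 − 161.1 = 99.47·3.5322 − 161.1 = 190.250.
Rounded: 190.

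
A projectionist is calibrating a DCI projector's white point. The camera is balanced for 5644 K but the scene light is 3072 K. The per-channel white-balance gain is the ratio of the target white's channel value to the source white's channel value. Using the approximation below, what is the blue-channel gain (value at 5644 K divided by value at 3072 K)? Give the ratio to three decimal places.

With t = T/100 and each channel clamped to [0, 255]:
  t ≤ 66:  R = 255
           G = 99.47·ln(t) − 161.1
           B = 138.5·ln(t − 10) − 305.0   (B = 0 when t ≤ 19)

At 3072 K (t = 30.72):
  B = 138.5·ln(30.72 − 10) − 305.0 = 138.5·ln 20.72 − 305.0 = 138.5·3.0311 − 305.0 = 114.807.
At 5644 K (t = 56.44):
  B = 138.5·ln(56.44 − 10) − 305.0 = 138.5·ln 46.44 − 305.0 = 138.5·3.8382 − 305.0 = 226.585.
Gain = 226.585 / 114.807 = 1.9736 → 1.974.

1.974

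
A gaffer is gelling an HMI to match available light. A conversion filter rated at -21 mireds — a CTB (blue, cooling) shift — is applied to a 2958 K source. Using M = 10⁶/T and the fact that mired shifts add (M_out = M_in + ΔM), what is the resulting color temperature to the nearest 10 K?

3150 K

M_in = 10⁶/2958 = 338.07 mireds.
M_out = 338.07 + (-21) = 317.07 mireds.
T_out = 10⁶/317.07 = 3153.9 K → 3150 K.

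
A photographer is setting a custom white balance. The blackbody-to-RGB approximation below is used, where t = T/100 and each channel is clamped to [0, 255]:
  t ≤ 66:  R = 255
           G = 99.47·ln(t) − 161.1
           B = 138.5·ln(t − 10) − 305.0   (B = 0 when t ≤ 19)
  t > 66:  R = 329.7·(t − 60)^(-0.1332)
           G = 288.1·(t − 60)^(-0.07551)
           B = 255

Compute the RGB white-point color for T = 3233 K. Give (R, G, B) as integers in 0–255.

(255, 185, 125)

t = 3233/100 = 32.33; the t ≤ 66 branch applies.
R = 255 by definition for t ≤ 66.
G = 99.47·ln 32.33 − 161.1 = 99.47·3.4760 − 161.1 = 184.657.
B = 138.5·ln(32.33 − 10) − 305.0 = 138.5·ln 22.33 − 305.0 = 138.5·3.1059 − 305.0 = 125.171.
Rounded: (255, 185, 125).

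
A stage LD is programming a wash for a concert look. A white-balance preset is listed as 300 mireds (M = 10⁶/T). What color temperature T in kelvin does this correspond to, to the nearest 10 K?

3330 K

T = 10⁶ / 300 = 3333.33 K → 3330 K.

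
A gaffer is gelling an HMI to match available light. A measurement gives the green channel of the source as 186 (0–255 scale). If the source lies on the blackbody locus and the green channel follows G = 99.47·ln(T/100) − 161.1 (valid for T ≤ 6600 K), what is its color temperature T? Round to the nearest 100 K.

3300 K

ln t = (186 + 161.1) / 99.47 = 3.4895.
t = e^3.4895 = 32.769.
T = 100·t = 3277 K → 3300 K to the nearest 100 K.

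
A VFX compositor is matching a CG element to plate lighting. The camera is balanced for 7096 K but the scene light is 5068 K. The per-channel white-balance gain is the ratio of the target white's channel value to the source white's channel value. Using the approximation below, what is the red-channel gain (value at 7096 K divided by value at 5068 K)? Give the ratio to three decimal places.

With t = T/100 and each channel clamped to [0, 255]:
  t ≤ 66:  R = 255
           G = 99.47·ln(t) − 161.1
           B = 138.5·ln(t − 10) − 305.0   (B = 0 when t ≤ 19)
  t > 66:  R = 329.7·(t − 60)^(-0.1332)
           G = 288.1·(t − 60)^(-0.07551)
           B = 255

0.940

At 5068 K (t = 50.68):
  R = 255 by definition for t ≤ 66.
At 7096 K (t = 70.96):
  R = 329.7·(70.96 − 60)^(-0.1332) = 329.7·10.96^(-0.1332) = 329.7·0.72694 = 239.671.
Gain = 239.671 / 255.000 = 0.9399 → 0.940.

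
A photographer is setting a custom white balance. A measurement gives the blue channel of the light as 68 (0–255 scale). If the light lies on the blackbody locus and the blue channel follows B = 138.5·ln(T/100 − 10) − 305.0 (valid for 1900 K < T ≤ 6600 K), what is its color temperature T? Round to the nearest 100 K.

2500 K

ln(t − 10) = (68 + 305.0) / 138.5 = 2.6931.
t − 10 = e^2.6931 = 14.778, so t = 24.778.
T = 100·t = 2478 K → 2500 K to the nearest 100 K.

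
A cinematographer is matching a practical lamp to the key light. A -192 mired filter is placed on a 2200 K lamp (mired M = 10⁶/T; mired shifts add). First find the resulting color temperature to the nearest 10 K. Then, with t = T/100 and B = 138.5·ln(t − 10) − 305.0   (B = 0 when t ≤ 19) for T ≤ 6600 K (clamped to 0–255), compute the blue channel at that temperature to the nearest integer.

M_in = 10⁶/2200 = 454.55; M_out = 454.55 + (-192) = 262.55.
T_out = 10⁶/262.55 = 3808.9 K → 3810 K; t = 38.1.
B = 138.5·ln(38.1 − 10) − 305.0 = 138.5·ln 28.1 − 305.0 = 138.5·3.3358 − 305.0 = 157.004.
Rounded: 157.

157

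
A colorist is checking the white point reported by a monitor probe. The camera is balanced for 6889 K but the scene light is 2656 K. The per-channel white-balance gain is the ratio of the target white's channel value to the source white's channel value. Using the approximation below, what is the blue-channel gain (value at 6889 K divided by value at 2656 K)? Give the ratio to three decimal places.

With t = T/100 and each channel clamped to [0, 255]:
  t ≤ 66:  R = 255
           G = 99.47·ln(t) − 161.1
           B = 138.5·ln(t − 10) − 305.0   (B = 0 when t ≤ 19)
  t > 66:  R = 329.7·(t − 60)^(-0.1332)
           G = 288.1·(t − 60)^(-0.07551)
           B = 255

At 2656 K (t = 26.56):
  B = 138.5·ln(26.56 − 10) − 305.0 = 138.5·ln 16.56 − 305.0 = 138.5·2.8070 − 305.0 = 83.768.
At 6889 K (t = 68.89):
  B = 255 by definition for t > 66.
Gain = 255.000 / 83.768 = 3.0441 → 3.044.

3.044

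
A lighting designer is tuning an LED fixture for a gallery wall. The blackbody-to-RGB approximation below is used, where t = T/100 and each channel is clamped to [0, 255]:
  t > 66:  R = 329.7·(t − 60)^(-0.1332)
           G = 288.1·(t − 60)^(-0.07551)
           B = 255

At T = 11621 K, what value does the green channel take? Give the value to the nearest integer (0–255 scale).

t = 11621/100 = 116.21; the t > 66 branch applies.
G = 288.1·(116.21 − 60)^(-0.07551) = 288.1·56.21^(-0.07551) = 288.1·0.73769 = 212.527.
Rounded: 213.

213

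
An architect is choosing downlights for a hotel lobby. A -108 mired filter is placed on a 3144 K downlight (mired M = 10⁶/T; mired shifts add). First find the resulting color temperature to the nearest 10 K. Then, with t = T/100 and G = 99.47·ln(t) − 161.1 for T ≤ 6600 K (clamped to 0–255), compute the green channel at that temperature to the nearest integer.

M_in = 10⁶/3144 = 318.07; M_out = 318.07 + (-108) = 210.07.
T_out = 10⁶/210.07 = 4760.4 K → 4760 K; t = 47.6.
G = 99.47·ln 47.6 − 161.1 = 99.47·3.8628 − 161.1 = 223.136.
Rounded: 223.

223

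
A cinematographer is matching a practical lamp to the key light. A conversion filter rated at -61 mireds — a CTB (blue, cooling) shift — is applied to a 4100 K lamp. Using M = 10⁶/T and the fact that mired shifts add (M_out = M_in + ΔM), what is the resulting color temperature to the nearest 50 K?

M_in = 10⁶/4100 = 243.90 mireds.
M_out = 243.90 + (-61) = 182.90 mireds.
T_out = 10⁶/182.90 = 5467.4 K → 5450 K.

5450 K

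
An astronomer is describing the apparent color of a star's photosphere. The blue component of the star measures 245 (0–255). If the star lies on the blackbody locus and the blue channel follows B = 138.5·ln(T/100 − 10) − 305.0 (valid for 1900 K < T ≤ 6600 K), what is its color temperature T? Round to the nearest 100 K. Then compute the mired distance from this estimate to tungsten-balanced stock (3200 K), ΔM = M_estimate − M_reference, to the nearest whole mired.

ln(t − 10) = (245 + 305.0) / 138.5 = 3.9711.
t − 10 = e^3.9711 = 53.044, so t = 63.044.
T = 100·t = 6304 K → 6300 K to the nearest 100 K.
M_estimate = 10⁶/6300 = 158.73; M_reference = 10⁶/3200 = 312.50.
ΔM = 158.73 − 312.50 = -153.77 → -154 mireds.

-154 mireds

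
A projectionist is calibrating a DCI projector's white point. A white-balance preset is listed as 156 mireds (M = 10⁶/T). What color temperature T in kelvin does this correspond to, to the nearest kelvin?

T = 10⁶ / 156 = 6410.26 K → 6410 K.

6410 K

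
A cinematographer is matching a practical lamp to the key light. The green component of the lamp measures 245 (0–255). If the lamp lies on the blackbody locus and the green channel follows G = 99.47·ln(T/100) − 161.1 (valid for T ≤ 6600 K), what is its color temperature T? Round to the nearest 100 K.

5900 K

ln t = (245 + 161.1) / 99.47 = 4.0826.
t = e^4.0826 = 59.302.
T = 100·t = 5930 K → 5900 K to the nearest 100 K.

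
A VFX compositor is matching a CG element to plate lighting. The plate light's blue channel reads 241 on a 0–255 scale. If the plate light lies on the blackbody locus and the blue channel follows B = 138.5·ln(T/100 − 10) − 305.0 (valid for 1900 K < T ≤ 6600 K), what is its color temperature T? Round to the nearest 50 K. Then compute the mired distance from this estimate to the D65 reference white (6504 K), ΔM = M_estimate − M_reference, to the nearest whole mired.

ln(t − 10) = (241 + 305.0) / 138.5 = 3.9422.
t − 10 = e^3.9422 = 51.534, so t = 61.534.
T = 100·t = 6153 K → 6150 K to the nearest 50 K.
M_estimate = 10⁶/6150 = 162.60; M_reference = 10⁶/6504 = 153.75.
ΔM = 162.60 − 153.75 = 8.85 → +9 mireds.

+9 mireds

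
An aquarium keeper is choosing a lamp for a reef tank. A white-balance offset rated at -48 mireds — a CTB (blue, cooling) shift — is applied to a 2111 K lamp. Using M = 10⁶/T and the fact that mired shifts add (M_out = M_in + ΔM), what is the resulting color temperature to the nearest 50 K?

M_in = 10⁶/2111 = 473.71 mireds.
M_out = 473.71 + (-48) = 425.71 mireds.
T_out = 10⁶/425.71 = 2349.0 K → 2350 K.

2350 K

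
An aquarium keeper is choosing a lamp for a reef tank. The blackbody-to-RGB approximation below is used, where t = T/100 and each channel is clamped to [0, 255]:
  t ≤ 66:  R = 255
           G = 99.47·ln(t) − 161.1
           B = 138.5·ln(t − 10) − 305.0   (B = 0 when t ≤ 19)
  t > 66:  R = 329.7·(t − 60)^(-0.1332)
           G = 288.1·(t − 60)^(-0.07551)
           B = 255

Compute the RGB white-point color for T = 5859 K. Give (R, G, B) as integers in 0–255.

(255, 244, 233)

t = 5859/100 = 58.59; the t ≤ 66 branch applies.
R = 255 by definition for t ≤ 66.
G = 99.47·ln 58.59 − 161.1 = 99.47·4.0706 − 161.1 = 243.799.
B = 138.5·ln(58.59 − 10) − 305.0 = 138.5·ln 48.59 − 305.0 = 138.5·3.8834 − 305.0 = 232.853.
Rounded: (255, 244, 233).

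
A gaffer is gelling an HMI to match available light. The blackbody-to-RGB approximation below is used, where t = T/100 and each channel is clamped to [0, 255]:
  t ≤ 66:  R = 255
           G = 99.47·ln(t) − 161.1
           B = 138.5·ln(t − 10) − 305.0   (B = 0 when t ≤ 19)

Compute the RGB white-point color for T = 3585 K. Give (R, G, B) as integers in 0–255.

t = 3585/100 = 35.85; the t ≤ 66 branch applies.
R = 255 by definition for t ≤ 66.
G = 99.47·ln 35.85 − 161.1 = 99.47·3.5793 − 161.1 = 194.937.
B = 138.5·ln(35.85 − 10) − 305.0 = 138.5·ln 25.85 − 305.0 = 138.5·3.2523 − 305.0 = 145.445.
Rounded: (255, 195, 145).

(255, 195, 145)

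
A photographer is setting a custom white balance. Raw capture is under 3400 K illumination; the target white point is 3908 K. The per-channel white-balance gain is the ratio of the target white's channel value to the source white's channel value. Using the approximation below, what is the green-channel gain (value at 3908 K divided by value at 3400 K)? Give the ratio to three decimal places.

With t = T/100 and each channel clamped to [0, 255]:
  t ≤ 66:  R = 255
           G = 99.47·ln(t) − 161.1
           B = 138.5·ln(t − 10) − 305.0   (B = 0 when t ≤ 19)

At 3400 K (t = 34):
  G = 99.47·ln 34 − 161.1 = 99.47·3.5264 − 161.1 = 189.667.
At 3908 K (t = 39.08):
  G = 99.47·ln 39.08 − 161.1 = 99.47·3.6656 − 161.1 = 203.518.
Gain = 203.518 / 189.667 = 1.0730 → 1.073.

1.073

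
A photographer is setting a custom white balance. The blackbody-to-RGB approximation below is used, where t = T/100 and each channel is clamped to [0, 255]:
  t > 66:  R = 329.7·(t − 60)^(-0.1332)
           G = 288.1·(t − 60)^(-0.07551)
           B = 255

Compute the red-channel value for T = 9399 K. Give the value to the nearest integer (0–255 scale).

206

t = 9399/100 = 93.99; the t > 66 branch applies.
R = 329.7·(93.99 − 60)^(-0.1332) = 329.7·33.99^(-0.1332) = 329.7·0.62521 = 206.131.
Rounded: 206.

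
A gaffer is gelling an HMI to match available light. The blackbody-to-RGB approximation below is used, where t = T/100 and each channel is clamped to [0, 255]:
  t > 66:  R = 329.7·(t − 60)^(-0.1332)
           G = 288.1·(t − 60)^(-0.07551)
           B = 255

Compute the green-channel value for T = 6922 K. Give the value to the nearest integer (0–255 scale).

244

t = 6922/100 = 69.22; the t > 66 branch applies.
G = 288.1·(69.22 − 60)^(-0.07551) = 288.1·9.22^(-0.07551) = 288.1·0.84558 = 243.611.
Rounded: 244.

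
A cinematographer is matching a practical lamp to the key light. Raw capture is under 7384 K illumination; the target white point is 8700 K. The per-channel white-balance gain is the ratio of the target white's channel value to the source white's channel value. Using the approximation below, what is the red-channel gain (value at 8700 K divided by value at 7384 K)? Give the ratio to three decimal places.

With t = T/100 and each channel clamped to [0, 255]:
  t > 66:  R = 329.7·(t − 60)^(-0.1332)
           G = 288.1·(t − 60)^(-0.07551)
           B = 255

At 7384 K (t = 73.84):
  R = 329.7·(73.84 − 60)^(-0.1332) = 329.7·13.84^(-0.1332) = 329.7·0.70469 = 232.338.
At 8700 K (t = 87):
  R = 329.7·(87 − 60)^(-0.1332) = 329.7·27^(-0.1332) = 329.7·0.64468 = 212.550.
Gain = 212.550 / 232.338 = 0.9148 → 0.915.

0.915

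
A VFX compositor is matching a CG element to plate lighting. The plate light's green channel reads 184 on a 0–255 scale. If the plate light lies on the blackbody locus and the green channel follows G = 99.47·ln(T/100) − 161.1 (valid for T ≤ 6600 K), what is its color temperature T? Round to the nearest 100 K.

3200 K

ln t = (184 + 161.1) / 99.47 = 3.4694.
t = e^3.4694 = 32.117.
T = 100·t = 3212 K → 3200 K to the nearest 100 K.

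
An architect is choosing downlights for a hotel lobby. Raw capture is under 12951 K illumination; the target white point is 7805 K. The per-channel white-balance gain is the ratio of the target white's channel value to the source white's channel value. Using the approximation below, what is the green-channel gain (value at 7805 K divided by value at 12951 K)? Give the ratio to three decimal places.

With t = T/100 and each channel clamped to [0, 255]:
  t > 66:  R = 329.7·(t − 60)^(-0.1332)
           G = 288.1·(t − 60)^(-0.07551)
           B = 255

1.107

At 12951 K (t = 129.51):
  G = 288.1·(129.51 − 60)^(-0.07551) = 288.1·69.51^(-0.07551) = 288.1·0.72595 = 209.146.
At 7805 K (t = 78.05):
  G = 288.1·(78.05 − 60)^(-0.07551) = 288.1·18.05^(-0.07551) = 288.1·0.80375 = 231.562.
Gain = 231.562 / 209.146 = 1.1072 → 1.107.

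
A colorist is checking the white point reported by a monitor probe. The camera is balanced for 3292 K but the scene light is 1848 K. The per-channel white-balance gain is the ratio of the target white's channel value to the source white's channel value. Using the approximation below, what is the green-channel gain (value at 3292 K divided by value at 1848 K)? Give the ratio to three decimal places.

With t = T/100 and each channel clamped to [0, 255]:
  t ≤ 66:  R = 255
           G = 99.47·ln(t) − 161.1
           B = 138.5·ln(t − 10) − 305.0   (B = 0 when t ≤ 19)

At 1848 K (t = 18.48):
  G = 99.47·ln 18.48 − 161.1 = 99.47·2.9167 − 161.1 = 129.023.
At 3292 K (t = 32.92):
  G = 99.47·ln 32.92 − 161.1 = 99.47·3.4941 − 161.1 = 186.456.
Gain = 186.456 / 129.023 = 1.4451 → 1.445.

1.445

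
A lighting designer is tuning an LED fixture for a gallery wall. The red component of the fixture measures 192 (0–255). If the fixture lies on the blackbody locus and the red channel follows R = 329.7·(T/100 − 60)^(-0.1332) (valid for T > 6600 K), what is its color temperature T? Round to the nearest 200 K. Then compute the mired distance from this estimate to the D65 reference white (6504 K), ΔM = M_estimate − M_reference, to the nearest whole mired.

-69 mireds

(t − 60)^(-0.1332) = 192/329.7 = 0.58235.
t − 60 = 0.58235^(1/-0.1332) = 0.58235^(-7.508) = 57.929, so t = 117.929.
T = 100·t = 11793 K → 11800 K to the nearest 200 K.
M_estimate = 10⁶/11800 = 84.75; M_reference = 10⁶/6504 = 153.75.
ΔM = 84.75 − 153.75 = -69.01 → -69 mireds.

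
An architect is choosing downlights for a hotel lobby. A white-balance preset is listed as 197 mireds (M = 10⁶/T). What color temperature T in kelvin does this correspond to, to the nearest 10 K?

5080 K

T = 10⁶ / 197 = 5076.14 K → 5080 K.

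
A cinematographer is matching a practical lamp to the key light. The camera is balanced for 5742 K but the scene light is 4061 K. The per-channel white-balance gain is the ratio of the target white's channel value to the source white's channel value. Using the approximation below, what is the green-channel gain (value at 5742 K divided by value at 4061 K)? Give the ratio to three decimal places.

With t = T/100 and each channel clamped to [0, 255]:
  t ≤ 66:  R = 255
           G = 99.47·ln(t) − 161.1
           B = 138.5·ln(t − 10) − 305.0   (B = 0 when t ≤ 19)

At 4061 K (t = 40.61):
  G = 99.47·ln 40.61 − 161.1 = 99.47·3.7040 − 161.1 = 207.338.
At 5742 K (t = 57.42):
  G = 99.47·ln 57.42 − 161.1 = 99.47·4.0504 − 161.1 = 241.793.
Gain = 241.793 / 207.338 = 1.1662 → 1.166.

1.166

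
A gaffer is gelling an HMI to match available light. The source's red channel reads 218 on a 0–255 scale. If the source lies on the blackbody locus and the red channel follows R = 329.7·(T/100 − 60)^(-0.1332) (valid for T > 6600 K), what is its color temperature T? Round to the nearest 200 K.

8200 K

(t − 60)^(-0.1332) = 218/329.7 = 0.66121.
t − 60 = 0.66121^(1/-0.1332) = 0.66121^(-7.508) = 22.326, so t = 82.326.
T = 100·t = 8233 K → 8200 K to the nearest 200 K.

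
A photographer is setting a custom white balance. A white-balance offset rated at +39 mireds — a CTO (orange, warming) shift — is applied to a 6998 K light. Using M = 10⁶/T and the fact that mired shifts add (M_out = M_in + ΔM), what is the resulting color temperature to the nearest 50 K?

M_in = 10⁶/6998 = 142.90 mireds.
M_out = 142.90 + (+39) = 181.90 mireds.
T_out = 10⁶/181.90 = 5497.6 K → 5500 K.

5500 K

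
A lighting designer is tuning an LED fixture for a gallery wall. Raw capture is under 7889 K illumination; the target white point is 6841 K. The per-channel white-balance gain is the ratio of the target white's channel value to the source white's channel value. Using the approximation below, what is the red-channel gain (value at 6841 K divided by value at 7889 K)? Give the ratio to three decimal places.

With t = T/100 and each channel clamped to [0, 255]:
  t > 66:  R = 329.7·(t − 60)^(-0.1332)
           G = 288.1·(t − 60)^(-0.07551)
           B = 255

At 7889 K (t = 78.89):
  R = 329.7·(78.89 − 60)^(-0.1332) = 329.7·18.89^(-0.1332) = 329.7·0.67609 = 222.908.
At 6841 K (t = 68.41):
  R = 329.7·(68.41 − 60)^(-0.1332) = 329.7·8.41^(-0.1332) = 329.7·0.75304 = 248.277.
Gain = 248.277 / 222.908 = 1.1138 → 1.114.

1.114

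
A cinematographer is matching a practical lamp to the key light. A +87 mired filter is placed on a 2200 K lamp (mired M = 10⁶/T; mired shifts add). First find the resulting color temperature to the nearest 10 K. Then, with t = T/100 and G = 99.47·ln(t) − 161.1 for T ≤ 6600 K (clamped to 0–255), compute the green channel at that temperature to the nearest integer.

129

M_in = 10⁶/2200 = 454.55; M_out = 454.55 + (+87) = 541.55.
T_out = 10⁶/541.55 = 1846.6 K → 1850 K; t = 18.5.
G = 99.47·ln 18.5 − 161.1 = 99.47·2.9178 − 161.1 = 129.131.
Rounded: 129.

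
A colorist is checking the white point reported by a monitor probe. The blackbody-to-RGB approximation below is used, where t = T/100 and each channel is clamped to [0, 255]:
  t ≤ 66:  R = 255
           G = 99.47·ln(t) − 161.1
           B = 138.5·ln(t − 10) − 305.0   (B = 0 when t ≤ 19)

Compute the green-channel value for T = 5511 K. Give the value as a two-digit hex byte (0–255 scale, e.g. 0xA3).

t = 5511/100 = 55.11; the t ≤ 66 branch applies.
G = 99.47·ln 55.11 − 161.1 = 99.47·4.0093 − 161.1 = 237.708.
Rounded: 238; in hex, 0xEE.

0xEE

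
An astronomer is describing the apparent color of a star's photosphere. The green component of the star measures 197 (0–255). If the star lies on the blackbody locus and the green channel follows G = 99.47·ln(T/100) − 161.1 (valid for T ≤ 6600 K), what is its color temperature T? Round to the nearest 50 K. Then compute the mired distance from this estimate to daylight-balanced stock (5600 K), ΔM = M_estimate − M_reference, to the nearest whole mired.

+95 mireds

ln t = (197 + 161.1) / 99.47 = 3.6001.
t = e^3.6001 = 36.601.
T = 100·t = 3660 K → 3650 K to the nearest 50 K.
M_estimate = 10⁶/3650 = 273.97; M_reference = 10⁶/5600 = 178.57.
ΔM = 273.97 − 178.57 = 95.40 → +95 mireds.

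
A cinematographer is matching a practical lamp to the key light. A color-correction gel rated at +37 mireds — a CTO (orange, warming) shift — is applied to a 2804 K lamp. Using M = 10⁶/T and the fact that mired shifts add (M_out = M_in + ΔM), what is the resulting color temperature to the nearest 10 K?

2540 K

M_in = 10⁶/2804 = 356.63 mireds.
M_out = 356.63 + (+37) = 393.63 mireds.
T_out = 10⁶/393.63 = 2540.4 K → 2540 K.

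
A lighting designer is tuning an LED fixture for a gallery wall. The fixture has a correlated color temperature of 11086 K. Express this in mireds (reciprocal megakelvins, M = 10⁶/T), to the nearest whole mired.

M = 10⁶ / 11086 = 90.204 → 90 mireds.

90 mireds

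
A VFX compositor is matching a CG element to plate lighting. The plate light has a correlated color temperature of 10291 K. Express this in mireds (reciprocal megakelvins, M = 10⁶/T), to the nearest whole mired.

M = 10⁶ / 10291 = 97.172 → 97 mireds.

97 mireds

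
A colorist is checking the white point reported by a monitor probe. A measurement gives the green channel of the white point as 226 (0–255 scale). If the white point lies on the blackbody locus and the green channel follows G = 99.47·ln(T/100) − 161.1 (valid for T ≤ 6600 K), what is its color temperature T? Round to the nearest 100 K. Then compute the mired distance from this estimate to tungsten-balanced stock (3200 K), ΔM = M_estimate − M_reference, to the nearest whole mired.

-108 mireds

ln t = (226 + 161.1) / 99.47 = 3.8916.
t = e^3.8916 = 48.990.
T = 100·t = 4899 K → 4900 K to the nearest 100 K.
M_estimate = 10⁶/4900 = 204.08; M_reference = 10⁶/3200 = 312.50.
ΔM = 204.08 − 312.50 = -108.42 → -108 mireds.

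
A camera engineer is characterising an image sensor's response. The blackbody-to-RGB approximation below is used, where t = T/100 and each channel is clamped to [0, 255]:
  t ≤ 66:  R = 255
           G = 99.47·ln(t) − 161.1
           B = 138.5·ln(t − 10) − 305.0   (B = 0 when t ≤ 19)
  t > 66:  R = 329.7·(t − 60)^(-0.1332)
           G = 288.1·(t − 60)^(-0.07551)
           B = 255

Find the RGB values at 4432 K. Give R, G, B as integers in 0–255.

t = 4432/100 = 44.32; the t ≤ 66 branch applies.
R = 255 by definition for t ≤ 66.
G = 99.47·ln 44.32 − 161.1 = 99.47·3.7914 − 161.1 = 216.034.
B = 138.5·ln(44.32 − 10) − 305.0 = 138.5·ln 34.32 − 305.0 = 138.5·3.5357 − 305.0 = 184.698.
Rounded: (255, 216, 185).

R=255, G=216, B=185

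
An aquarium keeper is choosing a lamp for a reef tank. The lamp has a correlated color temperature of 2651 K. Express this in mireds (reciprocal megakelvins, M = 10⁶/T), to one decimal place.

377.2 mireds

M = 10⁶ / 2651 = 377.216 → 377.2 mireds.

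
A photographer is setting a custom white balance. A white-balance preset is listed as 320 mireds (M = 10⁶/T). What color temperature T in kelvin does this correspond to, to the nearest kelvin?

3125 K

T = 10⁶ / 320 = 3125.00 K → 3125 K.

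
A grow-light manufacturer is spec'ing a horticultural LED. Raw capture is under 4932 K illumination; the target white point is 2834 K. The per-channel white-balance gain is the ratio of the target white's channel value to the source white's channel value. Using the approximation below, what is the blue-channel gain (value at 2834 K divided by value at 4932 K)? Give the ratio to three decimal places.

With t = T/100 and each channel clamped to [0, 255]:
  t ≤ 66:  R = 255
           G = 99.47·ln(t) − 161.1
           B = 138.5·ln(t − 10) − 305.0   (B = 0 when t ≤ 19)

At 4932 K (t = 49.32):
  B = 138.5·ln(49.32 − 10) − 305.0 = 138.5·ln 39.32 − 305.0 = 138.5·3.6717 − 305.0 = 203.535.
At 2834 K (t = 28.34):
  B = 138.5·ln(28.34 − 10) − 305.0 = 138.5·ln 18.34 − 305.0 = 138.5·2.9091 − 305.0 = 97.908.
Gain = 97.908 / 203.535 = 0.4810 → 0.481.

0.481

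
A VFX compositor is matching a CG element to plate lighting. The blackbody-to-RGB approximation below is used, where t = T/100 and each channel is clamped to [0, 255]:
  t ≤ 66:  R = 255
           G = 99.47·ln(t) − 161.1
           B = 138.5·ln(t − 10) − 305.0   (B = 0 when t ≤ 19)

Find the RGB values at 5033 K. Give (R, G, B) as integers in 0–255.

t = 5033/100 = 50.33; the t ≤ 66 branch applies.
R = 255 by definition for t ≤ 66.
G = 99.47·ln 50.33 − 161.1 = 99.47·3.9186 − 161.1 = 228.683.
B = 138.5·ln(50.33 − 10) − 305.0 = 138.5·ln 40.33 − 305.0 = 138.5·3.6971 − 305.0 = 207.048.
Rounded: (255, 229, 207).

(255, 229, 207)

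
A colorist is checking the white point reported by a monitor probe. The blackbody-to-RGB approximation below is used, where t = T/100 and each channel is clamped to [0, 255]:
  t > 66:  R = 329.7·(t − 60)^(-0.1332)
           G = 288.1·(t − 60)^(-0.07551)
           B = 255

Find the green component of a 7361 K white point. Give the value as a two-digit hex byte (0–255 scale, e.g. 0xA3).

t = 7361/100 = 73.61; the t > 66 branch applies.
G = 288.1·(73.61 − 60)^(-0.07551) = 288.1·13.61^(-0.07551) = 288.1·0.82107 = 236.551.
Rounded: 237; in hex, 0xED.

0xED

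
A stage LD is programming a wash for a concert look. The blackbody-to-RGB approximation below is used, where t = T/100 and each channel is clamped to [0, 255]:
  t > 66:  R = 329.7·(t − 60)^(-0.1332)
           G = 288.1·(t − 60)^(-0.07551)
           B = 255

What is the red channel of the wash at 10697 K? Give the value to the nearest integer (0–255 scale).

t = 10697/100 = 106.97; the t > 66 branch applies.
R = 329.7·(106.97 − 60)^(-0.1332) = 329.7·46.97^(-0.1332) = 329.7·0.59884 = 197.439.
Rounded: 197.

197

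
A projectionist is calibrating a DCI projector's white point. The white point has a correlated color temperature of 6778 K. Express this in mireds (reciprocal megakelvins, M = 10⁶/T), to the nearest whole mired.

148 mireds

M = 10⁶ / 6778 = 147.536 → 148 mireds.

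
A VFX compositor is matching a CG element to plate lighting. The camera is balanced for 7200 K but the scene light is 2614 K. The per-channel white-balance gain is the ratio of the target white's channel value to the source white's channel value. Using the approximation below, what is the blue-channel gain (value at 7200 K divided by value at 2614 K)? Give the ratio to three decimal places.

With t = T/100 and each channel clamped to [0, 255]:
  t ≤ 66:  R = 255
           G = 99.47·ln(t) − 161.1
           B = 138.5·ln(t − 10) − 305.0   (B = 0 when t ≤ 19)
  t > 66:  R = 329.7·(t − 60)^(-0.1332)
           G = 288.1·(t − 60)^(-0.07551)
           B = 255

3.179

At 2614 K (t = 26.14):
  B = 138.5·ln(26.14 − 10) − 305.0 = 138.5·ln 16.14 − 305.0 = 138.5·2.7813 − 305.0 = 80.210.
At 7200 K (t = 72):
  B = 255 by definition for t > 66.
Gain = 255.000 / 80.210 = 3.1791 → 3.179.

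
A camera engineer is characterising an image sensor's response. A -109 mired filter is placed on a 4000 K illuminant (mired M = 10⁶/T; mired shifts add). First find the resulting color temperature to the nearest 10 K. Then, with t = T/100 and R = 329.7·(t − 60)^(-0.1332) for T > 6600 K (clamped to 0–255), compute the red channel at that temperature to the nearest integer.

M_in = 10⁶/4000 = 250.00; M_out = 250.00 + (-109) = 141.00.
T_out = 10⁶/141.00 = 7092.2 K → 7090 K; t = 70.9.
R = 329.7·(70.9 − 60)^(-0.1332) = 329.7·10.9^(-0.1332) = 329.7·0.72747 = 239.847.
Rounded: 240.

240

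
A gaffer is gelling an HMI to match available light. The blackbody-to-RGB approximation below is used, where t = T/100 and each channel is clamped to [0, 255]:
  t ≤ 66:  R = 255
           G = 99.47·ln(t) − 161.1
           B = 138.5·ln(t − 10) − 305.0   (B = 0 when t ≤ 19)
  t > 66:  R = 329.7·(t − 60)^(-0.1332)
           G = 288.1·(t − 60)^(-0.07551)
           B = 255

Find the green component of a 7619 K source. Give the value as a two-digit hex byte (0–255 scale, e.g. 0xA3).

0xE9

t = 7619/100 = 76.19; the t > 66 branch applies.
G = 288.1·(76.19 − 60)^(-0.07551) = 288.1·16.19^(-0.07551) = 288.1·0.81038 = 233.471.
Rounded: 233; in hex, 0xE9.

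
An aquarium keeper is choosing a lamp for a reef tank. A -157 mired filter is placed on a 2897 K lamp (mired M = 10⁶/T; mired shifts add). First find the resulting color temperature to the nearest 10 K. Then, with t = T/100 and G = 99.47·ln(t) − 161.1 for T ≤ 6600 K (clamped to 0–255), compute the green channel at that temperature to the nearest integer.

M_in = 10⁶/2897 = 345.18; M_out = 345.18 + (-157) = 188.18.
T_out = 10⁶/188.18 = 5313.9 K → 5310 K; t = 53.1.
G = 99.47·ln 53.1 − 161.1 = 99.47·3.9722 − 161.1 = 234.012.
Rounded: 234.

234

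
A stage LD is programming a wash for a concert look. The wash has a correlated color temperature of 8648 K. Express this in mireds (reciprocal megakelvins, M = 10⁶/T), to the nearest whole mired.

M = 10⁶ / 8648 = 115.634 → 116 mireds.

116 mireds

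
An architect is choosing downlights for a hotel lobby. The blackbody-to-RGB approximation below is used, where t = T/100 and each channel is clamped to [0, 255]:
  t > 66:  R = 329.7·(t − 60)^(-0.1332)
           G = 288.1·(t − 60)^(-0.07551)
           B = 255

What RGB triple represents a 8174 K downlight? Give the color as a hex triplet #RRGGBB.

t = 8174/100 = 81.74; the t > 66 branch applies.
R = 329.7·(81.74 − 60)^(-0.1332) = 329.7·21.74^(-0.1332) = 329.7·0.66356 = 218.774.
G = 288.1·(81.74 − 60)^(-0.07551) = 288.1·21.74^(-0.07551) = 288.1·0.79254 = 228.332.
B = 255 by definition for t > 66.
Rounded: (219, 228, 255).
In hex: #DBE4FF.

#DBE4FF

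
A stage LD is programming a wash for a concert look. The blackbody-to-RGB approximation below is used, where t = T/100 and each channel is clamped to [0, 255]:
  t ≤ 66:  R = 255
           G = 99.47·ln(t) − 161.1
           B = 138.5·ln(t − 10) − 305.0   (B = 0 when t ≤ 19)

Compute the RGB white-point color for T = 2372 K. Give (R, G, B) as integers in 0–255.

(255, 154, 58)

t = 2372/100 = 23.72; the t ≤ 66 branch applies.
R = 255 by definition for t ≤ 66.
G = 99.47·ln 23.72 − 161.1 = 99.47·3.1663 − 161.1 = 153.854.
B = 138.5·ln(23.72 − 10) − 305.0 = 138.5·ln 13.72 − 305.0 = 138.5·2.6189 − 305.0 = 57.711.
Rounded: (255, 154, 58).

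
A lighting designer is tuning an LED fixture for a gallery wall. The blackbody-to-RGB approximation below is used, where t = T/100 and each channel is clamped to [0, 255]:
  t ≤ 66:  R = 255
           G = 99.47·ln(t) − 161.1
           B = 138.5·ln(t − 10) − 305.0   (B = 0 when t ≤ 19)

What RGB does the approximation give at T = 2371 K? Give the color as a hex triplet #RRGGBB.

t = 2371/100 = 23.71; the t ≤ 66 branch applies.
R = 255 by definition for t ≤ 66.
G = 99.47·ln 23.71 − 161.1 = 99.47·3.1659 − 161.1 = 153.812.
B = 138.5·ln(23.71 − 10) − 305.0 = 138.5·ln 13.71 − 305.0 = 138.5·2.6181 − 305.0 = 57.610.
Rounded: (255, 154, 58).
In hex: #FF9A3A.

#FF9A3A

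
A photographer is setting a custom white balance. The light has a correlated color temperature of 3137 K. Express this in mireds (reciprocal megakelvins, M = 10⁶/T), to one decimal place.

318.8 mireds

M = 10⁶ / 3137 = 318.776 → 318.8 mireds.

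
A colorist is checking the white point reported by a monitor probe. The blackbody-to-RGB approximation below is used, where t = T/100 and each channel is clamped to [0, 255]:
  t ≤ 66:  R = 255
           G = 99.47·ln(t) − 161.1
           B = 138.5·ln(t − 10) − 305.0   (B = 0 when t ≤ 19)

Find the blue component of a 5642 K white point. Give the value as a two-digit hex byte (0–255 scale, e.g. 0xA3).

t = 5642/100 = 56.42; the t ≤ 66 branch applies.
B = 138.5·ln(56.42 − 10) − 305.0 = 138.5·ln 46.42 − 305.0 = 138.5·3.8377 − 305.0 = 226.526.
Rounded: 227; in hex, 0xE3.

0xE3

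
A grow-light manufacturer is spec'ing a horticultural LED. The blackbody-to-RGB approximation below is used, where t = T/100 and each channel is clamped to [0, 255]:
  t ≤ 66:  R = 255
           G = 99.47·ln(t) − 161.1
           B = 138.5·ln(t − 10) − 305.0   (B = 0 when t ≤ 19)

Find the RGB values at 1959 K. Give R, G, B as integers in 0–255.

t = 1959/100 = 19.59; the t ≤ 66 branch applies.
R = 255 by definition for t ≤ 66.
G = 99.47·ln 19.59 − 161.1 = 99.47·2.9750 − 161.1 = 134.825.
B = 138.5·ln(19.59 − 10) − 305.0 = 138.5·ln 9.59 − 305.0 = 138.5·2.2607 − 305.0 = 8.110.
Rounded: (255, 135, 8).

R=255, G=135, B=8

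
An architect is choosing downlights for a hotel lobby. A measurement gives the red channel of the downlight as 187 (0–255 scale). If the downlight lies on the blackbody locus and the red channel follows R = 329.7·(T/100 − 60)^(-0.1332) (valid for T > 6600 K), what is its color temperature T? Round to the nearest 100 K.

13100 K

(t − 60)^(-0.1332) = 187/329.7 = 0.56718.
t − 60 = 0.56718^(1/-0.1332) = 0.56718^(-7.508) = 70.620, so t = 130.620.
T = 100·t = 13062 K → 13100 K to the nearest 100 K.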